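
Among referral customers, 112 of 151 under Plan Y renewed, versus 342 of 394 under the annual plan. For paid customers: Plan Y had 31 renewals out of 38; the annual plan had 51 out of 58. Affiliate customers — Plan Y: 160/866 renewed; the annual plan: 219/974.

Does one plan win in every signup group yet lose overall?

No

Referral: Plan Y 112/151 = 74.2%, the annual plan 342/394 = 86.8% → the annual plan
Paid: Plan Y 31/38 = 81.6%, the annual plan 51/58 = 87.9% → the annual plan
Affiliate: Plan Y 160/866 = 18.5%, the annual plan 219/974 = 22.5% → the annual plan
Overall: Plan Y 303/1055 = 28.7%, the annual plan 612/1426 = 42.9% → the annual plan
The annual plan wins overall and in every signup group — no reversal.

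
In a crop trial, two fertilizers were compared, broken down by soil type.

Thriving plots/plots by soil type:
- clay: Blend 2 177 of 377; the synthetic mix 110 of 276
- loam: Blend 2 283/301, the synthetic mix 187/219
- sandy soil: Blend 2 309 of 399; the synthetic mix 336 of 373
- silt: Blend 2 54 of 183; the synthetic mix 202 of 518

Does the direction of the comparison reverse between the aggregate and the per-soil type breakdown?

No

Clay: Blend 2 177/377 = 46.9%, the synthetic mix 110/276 = 39.9% → Blend 2
Loam: Blend 2 283/301 = 94.0%, the synthetic mix 187/219 = 85.4% → Blend 2
Sandy soil: Blend 2 309/399 = 77.4%, the synthetic mix 336/373 = 90.1% → the synthetic mix
Silt: Blend 2 54/183 = 29.5%, the synthetic mix 202/518 = 39.0% → the synthetic mix
Overall: Blend 2 823/1260 = 65.3%, the synthetic mix 835/1386 = 60.2% → Blend 2
Neither sweeps: Blend 2 wins 2 of 4 groups, the synthetic mix wins 2. Blend 2 wins overall but not every group — no Simpson reversal.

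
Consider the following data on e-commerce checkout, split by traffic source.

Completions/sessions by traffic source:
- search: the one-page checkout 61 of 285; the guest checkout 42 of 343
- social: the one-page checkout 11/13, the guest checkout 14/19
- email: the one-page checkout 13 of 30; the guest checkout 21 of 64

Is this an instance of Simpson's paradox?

Search: the one-page checkout 61/285 = 21.4%, the guest checkout 42/343 = 12.2% → the one-page checkout
Social: the one-page checkout 11/13 = 84.6%, the guest checkout 14/19 = 73.7% → the one-page checkout
Email: the one-page checkout 13/30 = 43.3%, the guest checkout 21/64 = 32.8% → the one-page checkout
Overall: the one-page checkout 85/328 = 25.9%, the guest checkout 77/426 = 18.1% → the one-page checkout
The one-page checkout wins overall and in every traffic group — no reversal.

No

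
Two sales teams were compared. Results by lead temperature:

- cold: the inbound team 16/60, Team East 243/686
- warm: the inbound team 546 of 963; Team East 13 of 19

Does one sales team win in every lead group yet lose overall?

Yes

Cold: the inbound team 16/60 = 26.7%, Team East 243/686 = 35.4% → Team East
Warm: the inbound team 546/963 = 56.7%, Team East 13/19 = 68.4% → Team East
Overall: the inbound team 562/1023 = 54.9%, Team East 256/705 = 36.3% → the inbound team
Team East wins each lead group but the inbound team wins overall — the comparison reverses. Team East's leads skew toward cold, which has a lower base rate.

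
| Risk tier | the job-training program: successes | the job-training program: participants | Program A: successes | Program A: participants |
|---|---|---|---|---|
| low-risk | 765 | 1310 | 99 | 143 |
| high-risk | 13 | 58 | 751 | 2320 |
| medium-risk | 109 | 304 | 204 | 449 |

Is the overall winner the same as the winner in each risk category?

No

Low-risk: the job-training program 765/1310 = 58.4%, Program A 99/143 = 69.2% → Program A
High-risk: the job-training program 13/58 = 22.4%, Program A 751/2320 = 32.4% → Program A
Medium-risk: the job-training program 109/304 = 35.9%, Program A 204/449 = 45.4% → Program A
Overall: the job-training program 887/1672 = 53.1%, Program A 1054/2912 = 36.2% → the job-training program
Program A wins each risk group but the job-training program wins overall — the comparison reverses. Program A's participants skew toward high-risk, which has a lower base rate.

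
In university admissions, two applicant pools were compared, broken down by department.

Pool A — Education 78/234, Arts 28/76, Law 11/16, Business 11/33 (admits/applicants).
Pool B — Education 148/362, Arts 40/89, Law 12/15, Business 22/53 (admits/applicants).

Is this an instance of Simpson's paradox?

Education: Pool A 78/234 = 33.3%, Pool B 148/362 = 40.9% → Pool B
Arts: Pool A 28/76 = 36.8%, Pool B 40/89 = 44.9% → Pool B
Law: Pool A 11/16 = 68.8%, Pool B 12/15 = 80.0% → Pool B
Business: Pool A 11/33 = 33.3%, Pool B 22/53 = 41.5% → Pool B
Overall: Pool A 128/359 = 35.7%, Pool B 222/519 = 42.8% → Pool B
Pool B wins overall and in every department group — no reversal.

No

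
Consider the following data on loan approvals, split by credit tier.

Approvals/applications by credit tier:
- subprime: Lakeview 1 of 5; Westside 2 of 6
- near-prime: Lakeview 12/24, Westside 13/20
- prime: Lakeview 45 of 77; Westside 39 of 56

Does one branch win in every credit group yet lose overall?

No

Subprime: Lakeview 1/5 = 20.0%, Westside 2/6 = 33.3% → Westside
Near-prime: Lakeview 12/24 = 50.0%, Westside 13/20 = 65.0% → Westside
Prime: Lakeview 45/77 = 58.4%, Westside 39/56 = 69.6% → Westside
Overall: Lakeview 58/106 = 54.7%, Westside 54/82 = 65.9% → Westside
Westside wins overall and in every credit group — no reversal.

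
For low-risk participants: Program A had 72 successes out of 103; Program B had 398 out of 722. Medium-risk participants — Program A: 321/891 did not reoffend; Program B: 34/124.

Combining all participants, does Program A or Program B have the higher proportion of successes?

Program B

Low-risk: Program A 72/103 = 69.9%, Program B 398/722 = 55.1% → Program A
Medium-risk: Program A 321/891 = 36.0%, Program B 34/124 = 27.4% → Program A
Overall: Program A 393/994 = 39.5%, Program B 432/846 = 51.1% → Program B
(Program A wins every risk group but Program B wins overall — Program A's participants skew toward the low-rate medium-risk group.)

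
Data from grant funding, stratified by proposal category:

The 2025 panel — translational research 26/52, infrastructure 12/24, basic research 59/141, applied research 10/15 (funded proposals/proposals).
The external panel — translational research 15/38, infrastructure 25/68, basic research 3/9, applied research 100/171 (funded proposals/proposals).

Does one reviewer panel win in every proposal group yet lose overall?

Yes

Translational research: the 2025 panel 26/52 = 50.0%, the external panel 15/38 = 39.5% → the 2025 panel
Infrastructure: the 2025 panel 12/24 = 50.0%, the external panel 25/68 = 36.8% → the 2025 panel
Basic research: the 2025 panel 59/141 = 41.8%, the external panel 3/9 = 33.3% → the 2025 panel
Applied research: the 2025 panel 10/15 = 66.7%, the external panel 100/171 = 58.5% → the 2025 panel
Overall: the 2025 panel 107/232 = 46.1%, the external panel 143/286 = 50.0% → the external panel
The 2025 panel wins each proposal group but the external panel wins overall — the comparison reverses. The 2025 panel's proposals skew toward basic research, which has a lower base rate.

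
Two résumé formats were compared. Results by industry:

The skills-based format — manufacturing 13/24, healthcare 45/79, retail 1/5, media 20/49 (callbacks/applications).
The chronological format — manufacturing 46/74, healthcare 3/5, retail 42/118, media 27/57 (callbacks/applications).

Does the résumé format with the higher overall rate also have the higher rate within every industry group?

Manufacturing: the skills-based format 13/24 = 54.2%, the chronological format 46/74 = 62.2% → the chronological format
Healthcare: the skills-based format 45/79 = 57.0%, the chronological format 3/5 = 60.0% → the chronological format
Retail: the skills-based format 1/5 = 20.0%, the chronological format 42/118 = 35.6% → the chronological format
Media: the skills-based format 20/49 = 40.8%, the chronological format 27/57 = 47.4% → the chronological format
Overall: the skills-based format 79/157 = 50.3%, the chronological format 118/254 = 46.5% → the skills-based format
The chronological format wins each industry group but the skills-based format wins overall — the comparison reverses. The chronological format's applications skew toward retail, which has a lower base rate.

No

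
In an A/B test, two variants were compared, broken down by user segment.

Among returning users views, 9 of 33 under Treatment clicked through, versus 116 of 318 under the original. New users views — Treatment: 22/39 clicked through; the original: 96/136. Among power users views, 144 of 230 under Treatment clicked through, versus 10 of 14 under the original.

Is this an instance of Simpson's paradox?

Returning users: Treatment 9/33 = 27.3%, the original 116/318 = 36.5% → the original
New users: Treatment 22/39 = 56.4%, the original 96/136 = 70.6% → the original
Power users: Treatment 144/230 = 62.6%, the original 10/14 = 71.4% → the original
Overall: Treatment 175/302 = 57.9%, the original 222/468 = 47.4% → Treatment
The original wins each user group but Treatment wins overall — the comparison reverses. The original's views skew toward returning users, which has a lower base rate.

Yes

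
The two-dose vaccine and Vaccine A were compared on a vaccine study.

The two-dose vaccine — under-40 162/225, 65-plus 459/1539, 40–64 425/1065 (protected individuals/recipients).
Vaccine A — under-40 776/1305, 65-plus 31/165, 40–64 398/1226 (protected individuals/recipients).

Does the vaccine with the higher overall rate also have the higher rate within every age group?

Under-40: the two-dose vaccine 162/225 = 72.0%, Vaccine A 776/1305 = 59.5% → the two-dose vaccine
65-plus: the two-dose vaccine 459/1539 = 29.8%, Vaccine A 31/165 = 18.8% → the two-dose vaccine
40–64: the two-dose vaccine 425/1065 = 39.9%, Vaccine A 398/1226 = 32.5% → the two-dose vaccine
Overall: the two-dose vaccine 1046/2829 = 37.0%, Vaccine A 1205/2696 = 44.7% → Vaccine A
The two-dose vaccine wins each age group but Vaccine A wins overall — the comparison reverses. The two-dose vaccine's recipients skew toward 65-plus, which has a lower base rate.

No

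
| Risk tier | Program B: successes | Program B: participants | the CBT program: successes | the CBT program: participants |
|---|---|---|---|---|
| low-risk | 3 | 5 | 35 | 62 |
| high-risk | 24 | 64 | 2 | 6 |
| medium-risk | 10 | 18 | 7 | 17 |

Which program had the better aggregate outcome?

the CBT program

Low-risk: Program B 3/5 = 60.0%, the CBT program 35/62 = 56.5% → Program B
High-risk: Program B 24/64 = 37.5%, the CBT program 2/6 = 33.3% → Program B
Medium-risk: Program B 10/18 = 55.6%, the CBT program 7/17 = 41.2% → Program B
Overall: Program B 37/87 = 42.5%, the CBT program 44/85 = 51.8% → the CBT program
(Program B wins every risk group but the CBT program wins overall — Program B's participants skew toward the low-rate high-risk group.)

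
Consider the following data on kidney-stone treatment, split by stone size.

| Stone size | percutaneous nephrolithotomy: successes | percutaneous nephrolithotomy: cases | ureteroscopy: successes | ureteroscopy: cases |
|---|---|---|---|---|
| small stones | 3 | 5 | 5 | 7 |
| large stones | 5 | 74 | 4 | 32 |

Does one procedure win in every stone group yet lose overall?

Small stones: percutaneous nephrolithotomy 3/5 = 60.0%, ureteroscopy 5/7 = 71.4% → ureteroscopy
Large stones: percutaneous nephrolithotomy 5/74 = 6.8%, ureteroscopy 4/32 = 12.5% → ureteroscopy
Overall: percutaneous nephrolithotomy 8/79 = 10.1%, ureteroscopy 9/39 = 23.1% → ureteroscopy
Ureteroscopy wins overall and in every stone group — no reversal.

No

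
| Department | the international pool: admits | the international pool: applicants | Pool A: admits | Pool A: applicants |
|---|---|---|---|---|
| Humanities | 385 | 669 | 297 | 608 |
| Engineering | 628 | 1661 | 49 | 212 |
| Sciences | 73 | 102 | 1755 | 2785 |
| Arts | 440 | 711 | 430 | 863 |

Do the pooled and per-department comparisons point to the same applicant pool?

Humanities: the international pool 385/669 = 57.5%, Pool A 297/608 = 48.8% → the international pool
Engineering: the international pool 628/1661 = 37.8%, Pool A 49/212 = 23.1% → the international pool
Sciences: the international pool 73/102 = 71.6%, Pool A 1755/2785 = 63.0% → the international pool
Arts: the international pool 440/711 = 61.9%, Pool A 430/863 = 49.8% → the international pool
Overall: the international pool 1526/3143 = 48.6%, Pool A 2531/4468 = 56.6% → Pool A
The international pool wins each department group but Pool A wins overall — the comparison reverses. The international pool's applicants skew toward Engineering, which has a lower base rate.

No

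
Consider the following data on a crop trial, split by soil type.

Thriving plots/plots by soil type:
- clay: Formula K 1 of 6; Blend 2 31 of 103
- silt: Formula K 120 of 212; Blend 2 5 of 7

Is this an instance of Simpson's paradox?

Yes

Clay: Formula K 1/6 = 16.7%, Blend 2 31/103 = 30.1% → Blend 2
Silt: Formula K 120/212 = 56.6%, Blend 2 5/7 = 71.4% → Blend 2
Overall: Formula K 121/218 = 55.5%, Blend 2 36/110 = 32.7% → Formula K
Blend 2 wins each soil group but Formula K wins overall — the comparison reverses. Blend 2's plots skew toward clay, which has a lower base rate.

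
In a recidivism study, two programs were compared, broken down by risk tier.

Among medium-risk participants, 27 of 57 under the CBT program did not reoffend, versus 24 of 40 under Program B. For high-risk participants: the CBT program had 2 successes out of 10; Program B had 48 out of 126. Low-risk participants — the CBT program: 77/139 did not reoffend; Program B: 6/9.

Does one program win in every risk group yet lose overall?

Medium-risk: the CBT program 27/57 = 47.4%, Program B 24/40 = 60.0% → Program B
High-risk: the CBT program 2/10 = 20.0%, Program B 48/126 = 38.1% → Program B
Low-risk: the CBT program 77/139 = 55.4%, Program B 6/9 = 66.7% → Program B
Overall: the CBT program 106/206 = 51.5%, Program B 78/175 = 44.6% → the CBT program
Program B wins each risk group but the CBT program wins overall — the comparison reverses. Program B's participants skew toward high-risk, which has a lower base rate.

Yes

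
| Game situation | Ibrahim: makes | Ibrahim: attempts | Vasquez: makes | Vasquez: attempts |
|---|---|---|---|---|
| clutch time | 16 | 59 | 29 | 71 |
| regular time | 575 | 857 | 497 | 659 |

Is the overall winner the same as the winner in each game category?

Yes

Clutch time: Ibrahim 16/59 = 27.1%, Vasquez 29/71 = 40.8% → Vasquez
Regular time: Ibrahim 575/857 = 67.1%, Vasquez 497/659 = 75.4% → Vasquez
Overall: Ibrahim 591/916 = 64.5%, Vasquez 526/730 = 72.1% → Vasquez
Vasquez wins overall and in every game group — no reversal.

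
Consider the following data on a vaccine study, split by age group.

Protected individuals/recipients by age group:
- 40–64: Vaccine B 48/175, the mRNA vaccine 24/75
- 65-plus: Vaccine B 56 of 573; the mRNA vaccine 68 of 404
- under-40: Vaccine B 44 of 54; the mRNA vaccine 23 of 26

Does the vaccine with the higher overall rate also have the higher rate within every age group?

Yes

40–64: Vaccine B 48/175 = 27.4%, the mRNA vaccine 24/75 = 32.0% → the mRNA vaccine
65-plus: Vaccine B 56/573 = 9.8%, the mRNA vaccine 68/404 = 16.8% → the mRNA vaccine
Under-40: Vaccine B 44/54 = 81.5%, the mRNA vaccine 23/26 = 88.5% → the mRNA vaccine
Overall: Vaccine B 148/802 = 18.5%, the mRNA vaccine 115/505 = 22.8% → the mRNA vaccine
The mRNA vaccine wins overall and in every age group — no reversal.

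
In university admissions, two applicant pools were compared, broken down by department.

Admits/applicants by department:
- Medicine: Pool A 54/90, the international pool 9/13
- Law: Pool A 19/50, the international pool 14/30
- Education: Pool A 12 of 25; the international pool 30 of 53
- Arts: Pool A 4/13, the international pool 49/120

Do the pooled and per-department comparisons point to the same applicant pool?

No

Medicine: Pool A 54/90 = 60.0%, the international pool 9/13 = 69.2% → the international pool
Law: Pool A 19/50 = 38.0%, the international pool 14/30 = 46.7% → the international pool
Education: Pool A 12/25 = 48.0%, the international pool 30/53 = 56.6% → the international pool
Arts: Pool A 4/13 = 30.8%, the international pool 49/120 = 40.8% → the international pool
Overall: Pool A 89/178 = 50.0%, the international pool 102/216 = 47.2% → Pool A
The international pool wins each department group but Pool A wins overall — the comparison reverses. The international pool's applicants skew toward Arts, which has a lower base rate.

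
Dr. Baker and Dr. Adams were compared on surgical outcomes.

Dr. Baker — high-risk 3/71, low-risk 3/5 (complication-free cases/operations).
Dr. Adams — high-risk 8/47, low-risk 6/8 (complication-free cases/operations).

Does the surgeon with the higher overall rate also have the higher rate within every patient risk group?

High-risk: Dr. Baker 3/71 = 4.2%, Dr. Adams 8/47 = 17.0% → Dr. Adams
Low-risk: Dr. Baker 3/5 = 60.0%, Dr. Adams 6/8 = 75.0% → Dr. Adams
Overall: Dr. Baker 6/76 = 7.9%, Dr. Adams 14/55 = 25.5% → Dr. Adams
Dr. Adams wins overall and in every patient risk group — no reversal.

Yes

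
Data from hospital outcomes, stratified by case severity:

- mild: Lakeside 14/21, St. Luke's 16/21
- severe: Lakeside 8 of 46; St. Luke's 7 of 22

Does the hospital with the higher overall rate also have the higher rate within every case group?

Yes

Mild: Lakeside 14/21 = 66.7%, St. Luke's 16/21 = 76.2% → St. Luke's
Severe: Lakeside 8/46 = 17.4%, St. Luke's 7/22 = 31.8% → St. Luke's
Overall: Lakeside 22/67 = 32.8%, St. Luke's 23/43 = 53.5% → St. Luke's
St. Luke's wins overall and in every case group — no reversal.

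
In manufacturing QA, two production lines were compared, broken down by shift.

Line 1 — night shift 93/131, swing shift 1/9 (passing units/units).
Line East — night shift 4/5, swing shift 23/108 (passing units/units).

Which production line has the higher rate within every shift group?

Line East

Night shift: Line 1 93/131 = 71.0%, Line East 4/5 = 80.0% → Line East
Swing shift: Line 1 1/9 = 11.1%, Line East 23/108 = 21.3% → Line East
Line East has the higher rate in both groups.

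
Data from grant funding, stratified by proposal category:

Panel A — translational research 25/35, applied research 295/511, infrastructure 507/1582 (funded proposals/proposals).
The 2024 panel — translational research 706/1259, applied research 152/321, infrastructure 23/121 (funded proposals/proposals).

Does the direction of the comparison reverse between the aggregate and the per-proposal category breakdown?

Yes

Translational research: Panel A 25/35 = 71.4%, the 2024 panel 706/1259 = 56.1% → Panel A
Applied research: Panel A 295/511 = 57.7%, the 2024 panel 152/321 = 47.4% → Panel A
Infrastructure: Panel A 507/1582 = 32.0%, the 2024 panel 23/121 = 19.0% → Panel A
Overall: Panel A 827/2128 = 38.9%, the 2024 panel 881/1701 = 51.8% → the 2024 panel
Panel A wins each proposal group but the 2024 panel wins overall — the comparison reverses. Panel A's proposals skew toward infrastructure, which has a lower base rate.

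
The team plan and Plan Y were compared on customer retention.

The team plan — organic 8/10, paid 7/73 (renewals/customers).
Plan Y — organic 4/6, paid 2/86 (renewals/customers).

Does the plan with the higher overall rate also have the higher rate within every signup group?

Organic: the team plan 8/10 = 80.0%, Plan Y 4/6 = 66.7% → the team plan
Paid: the team plan 7/73 = 9.6%, Plan Y 2/86 = 2.3% → the team plan
Overall: the team plan 15/83 = 18.1%, Plan Y 6/92 = 6.5% → the team plan
The team plan wins overall and in every signup group — no reversal.

Yes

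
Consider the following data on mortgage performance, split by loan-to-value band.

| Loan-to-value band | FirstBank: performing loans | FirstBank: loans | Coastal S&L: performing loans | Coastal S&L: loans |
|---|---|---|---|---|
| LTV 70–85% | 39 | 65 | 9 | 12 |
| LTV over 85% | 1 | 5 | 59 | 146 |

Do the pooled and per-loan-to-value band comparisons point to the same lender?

LTV 70–85%: FirstBank 39/65 = 60.0%, Coastal S&L 9/12 = 75.0% → Coastal S&L
LTV over 85%: FirstBank 1/5 = 20.0%, Coastal S&L 59/146 = 40.4% → Coastal S&L
Overall: FirstBank 40/70 = 57.1%, Coastal S&L 68/158 = 43.0% → FirstBank
Coastal S&L wins each loan-to-value group but FirstBank wins overall — the comparison reverses. Coastal S&L's loans skew toward LTV over 85%, which has a lower base rate.

No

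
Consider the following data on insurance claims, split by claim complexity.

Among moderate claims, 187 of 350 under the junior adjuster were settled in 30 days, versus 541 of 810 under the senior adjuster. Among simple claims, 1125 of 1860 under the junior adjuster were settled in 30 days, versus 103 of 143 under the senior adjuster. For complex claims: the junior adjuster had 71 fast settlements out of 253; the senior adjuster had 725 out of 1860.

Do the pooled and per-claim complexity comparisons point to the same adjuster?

Moderate: the junior adjuster 187/350 = 53.4%, the senior adjuster 541/810 = 66.8% → the senior adjuster
Simple: the junior adjuster 1125/1860 = 60.5%, the senior adjuster 103/143 = 72.0% → the senior adjuster
Complex: the junior adjuster 71/253 = 28.1%, the senior adjuster 725/1860 = 39.0% → the senior adjuster
Overall: the junior adjuster 1383/2463 = 56.2%, the senior adjuster 1369/2813 = 48.7% → the junior adjuster
The senior adjuster wins each claim group but the junior adjuster wins overall — the comparison reverses. The senior adjuster's claims skew toward complex, which has a lower base rate.

No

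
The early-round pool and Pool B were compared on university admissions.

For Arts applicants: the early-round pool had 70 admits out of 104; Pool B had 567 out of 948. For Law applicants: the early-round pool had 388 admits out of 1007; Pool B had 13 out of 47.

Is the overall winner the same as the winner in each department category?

No

Arts: the early-round pool 70/104 = 67.3%, Pool B 567/948 = 59.8% → the early-round pool
Law: the early-round pool 388/1007 = 38.5%, Pool B 13/47 = 27.7% → the early-round pool
Overall: the early-round pool 458/1111 = 41.2%, Pool B 580/995 = 58.3% → Pool B
The early-round pool wins each department group but Pool B wins overall — the comparison reverses. The early-round pool's applicants skew toward Law, which has a lower base rate.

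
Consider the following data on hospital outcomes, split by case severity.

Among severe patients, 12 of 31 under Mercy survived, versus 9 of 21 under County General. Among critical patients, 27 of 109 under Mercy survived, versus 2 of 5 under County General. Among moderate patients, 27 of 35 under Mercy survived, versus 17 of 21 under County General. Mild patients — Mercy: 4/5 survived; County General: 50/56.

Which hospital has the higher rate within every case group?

County General

Severe: Mercy 12/31 = 38.7%, County General 9/21 = 42.9% → County General
Critical: Mercy 27/109 = 24.8%, County General 2/5 = 40.0% → County General
Moderate: Mercy 27/35 = 77.1%, County General 17/21 = 81.0% → County General
Mild: Mercy 4/5 = 80.0%, County General 50/56 = 89.3% → County General
County General has the higher rate in all 4 groups.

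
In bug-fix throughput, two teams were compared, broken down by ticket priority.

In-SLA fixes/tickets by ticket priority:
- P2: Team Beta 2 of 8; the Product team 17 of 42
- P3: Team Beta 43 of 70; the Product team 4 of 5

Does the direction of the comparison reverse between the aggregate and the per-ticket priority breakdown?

Yes

P2: Team Beta 2/8 = 25.0%, the Product team 17/42 = 40.5% → the Product team
P3: Team Beta 43/70 = 61.4%, the Product team 4/5 = 80.0% → the Product team
Overall: Team Beta 45/78 = 57.7%, the Product team 21/47 = 44.7% → Team Beta
The Product team wins each ticket group but Team Beta wins overall — the comparison reverses. The Product team's tickets skew toward P2, which has a lower base rate.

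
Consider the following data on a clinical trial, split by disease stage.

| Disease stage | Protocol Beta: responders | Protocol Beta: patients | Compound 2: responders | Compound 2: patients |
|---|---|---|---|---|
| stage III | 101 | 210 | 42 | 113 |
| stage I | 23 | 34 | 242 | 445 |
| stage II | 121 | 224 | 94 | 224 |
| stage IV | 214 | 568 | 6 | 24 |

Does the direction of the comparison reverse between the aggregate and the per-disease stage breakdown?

Stage III: Protocol Beta 101/210 = 48.1%, Compound 2 42/113 = 37.2% → Protocol Beta
Stage I: Protocol Beta 23/34 = 67.6%, Compound 2 242/445 = 54.4% → Protocol Beta
Stage II: Protocol Beta 121/224 = 54.0%, Compound 2 94/224 = 42.0% → Protocol Beta
Stage IV: Protocol Beta 214/568 = 37.7%, Compound 2 6/24 = 25.0% → Protocol Beta
Overall: Protocol Beta 459/1036 = 44.3%, Compound 2 384/806 = 47.6% → Compound 2
Protocol Beta wins each disease group but Compound 2 wins overall — the comparison reverses. Protocol Beta's patients skew toward stage IV, which has a lower base rate.

Yes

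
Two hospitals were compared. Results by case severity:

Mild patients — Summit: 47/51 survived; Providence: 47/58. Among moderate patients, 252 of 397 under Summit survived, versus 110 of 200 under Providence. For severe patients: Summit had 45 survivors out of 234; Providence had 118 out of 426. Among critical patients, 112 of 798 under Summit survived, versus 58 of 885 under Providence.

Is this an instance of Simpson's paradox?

Mild: Summit 47/51 = 92.2%, Providence 47/58 = 81.0% → Summit
Moderate: Summit 252/397 = 63.5%, Providence 110/200 = 55.0% → Summit
Severe: Summit 45/234 = 19.2%, Providence 118/426 = 27.7% → Providence
Critical: Summit 112/798 = 14.0%, Providence 58/885 = 6.6% → Summit
Overall: Summit 456/1480 = 30.8%, Providence 333/1569 = 21.2% → Summit
Neither sweeps: Summit wins 3 of 4 groups, Providence wins 1. Summit wins overall but not every group — no Simpson reversal.

No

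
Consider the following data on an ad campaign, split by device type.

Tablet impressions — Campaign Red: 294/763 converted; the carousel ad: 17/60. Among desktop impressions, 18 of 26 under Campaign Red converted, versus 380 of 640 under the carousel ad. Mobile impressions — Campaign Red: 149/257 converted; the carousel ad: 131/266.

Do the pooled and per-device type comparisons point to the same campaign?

Tablet: Campaign Red 294/763 = 38.5%, the carousel ad 17/60 = 28.3% → Campaign Red
Desktop: Campaign Red 18/26 = 69.2%, the carousel ad 380/640 = 59.4% → Campaign Red
Mobile: Campaign Red 149/257 = 58.0%, the carousel ad 131/266 = 49.2% → Campaign Red
Overall: Campaign Red 461/1046 = 44.1%, the carousel ad 528/966 = 54.7% → the carousel ad
Campaign Red wins each device group but the carousel ad wins overall — the comparison reverses. Campaign Red's impressions skew toward tablet, which has a lower base rate.

No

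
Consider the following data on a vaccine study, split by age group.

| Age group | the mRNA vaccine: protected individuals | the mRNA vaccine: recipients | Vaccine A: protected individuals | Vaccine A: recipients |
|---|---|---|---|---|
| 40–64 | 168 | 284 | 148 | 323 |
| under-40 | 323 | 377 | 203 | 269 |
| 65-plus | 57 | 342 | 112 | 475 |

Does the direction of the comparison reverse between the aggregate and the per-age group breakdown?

No

40–64: the mRNA vaccine 168/284 = 59.2%, Vaccine A 148/323 = 45.8% → the mRNA vaccine
Under-40: the mRNA vaccine 323/377 = 85.7%, Vaccine A 203/269 = 75.5% → the mRNA vaccine
65-plus: the mRNA vaccine 57/342 = 16.7%, Vaccine A 112/475 = 23.6% → Vaccine A
Overall: the mRNA vaccine 548/1003 = 54.6%, Vaccine A 463/1067 = 43.4% → the mRNA vaccine
Neither sweeps: the mRNA vaccine wins 2 of 3 groups, Vaccine A wins 1. The mRNA vaccine wins overall but not every group — no Simpson reversal.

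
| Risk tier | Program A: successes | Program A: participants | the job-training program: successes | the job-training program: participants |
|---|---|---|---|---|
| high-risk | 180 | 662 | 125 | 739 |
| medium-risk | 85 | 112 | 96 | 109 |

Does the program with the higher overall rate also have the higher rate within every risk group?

No

High-risk: Program A 180/662 = 27.2%, the job-training program 125/739 = 16.9% → Program A
Medium-risk: Program A 85/112 = 75.9%, the job-training program 96/109 = 88.1% → the job-training program
Overall: Program A 265/774 = 34.2%, the job-training program 221/848 = 26.1% → Program A
Neither sweeps: Program A wins 1 of 2 groups, the job-training program wins 1. Program A wins overall but not every group — no Simpson reversal.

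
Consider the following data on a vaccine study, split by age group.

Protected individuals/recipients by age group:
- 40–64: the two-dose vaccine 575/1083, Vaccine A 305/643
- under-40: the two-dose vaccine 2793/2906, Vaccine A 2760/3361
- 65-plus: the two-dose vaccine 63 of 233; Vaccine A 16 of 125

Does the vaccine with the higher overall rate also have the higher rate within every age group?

40–64: the two-dose vaccine 575/1083 = 53.1%, Vaccine A 305/643 = 47.4% → the two-dose vaccine
Under-40: the two-dose vaccine 2793/2906 = 96.1%, Vaccine A 2760/3361 = 82.1% → the two-dose vaccine
65-plus: the two-dose vaccine 63/233 = 27.0%, Vaccine A 16/125 = 12.8% → the two-dose vaccine
Overall: the two-dose vaccine 3431/4222 = 81.3%, Vaccine A 3081/4129 = 74.6% → the two-dose vaccine
The two-dose vaccine wins overall and in every age group — no reversal.

Yes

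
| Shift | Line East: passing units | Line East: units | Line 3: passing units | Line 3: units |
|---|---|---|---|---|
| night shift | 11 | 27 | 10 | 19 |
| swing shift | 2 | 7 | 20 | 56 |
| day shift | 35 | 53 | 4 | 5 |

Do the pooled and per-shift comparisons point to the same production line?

Night shift: Line East 11/27 = 40.7%, Line 3 10/19 = 52.6% → Line 3
Swing shift: Line East 2/7 = 28.6%, Line 3 20/56 = 35.7% → Line 3
Day shift: Line East 35/53 = 66.0%, Line 3 4/5 = 80.0% → Line 3
Overall: Line East 48/87 = 55.2%, Line 3 34/80 = 42.5% → Line East
Line 3 wins each shift group but Line East wins overall — the comparison reverses. Line 3's units skew toward swing shift, which has a lower base rate.

No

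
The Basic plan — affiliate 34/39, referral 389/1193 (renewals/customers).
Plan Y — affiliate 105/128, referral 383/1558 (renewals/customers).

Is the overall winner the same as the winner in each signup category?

Affiliate: the Basic plan 34/39 = 87.2%, Plan Y 105/128 = 82.0% → the Basic plan
Referral: the Basic plan 389/1193 = 32.6%, Plan Y 383/1558 = 24.6% → the Basic plan
Overall: the Basic plan 423/1232 = 34.3%, Plan Y 488/1686 = 28.9% → the Basic plan
The Basic plan wins overall and in every signup group — no reversal.

Yes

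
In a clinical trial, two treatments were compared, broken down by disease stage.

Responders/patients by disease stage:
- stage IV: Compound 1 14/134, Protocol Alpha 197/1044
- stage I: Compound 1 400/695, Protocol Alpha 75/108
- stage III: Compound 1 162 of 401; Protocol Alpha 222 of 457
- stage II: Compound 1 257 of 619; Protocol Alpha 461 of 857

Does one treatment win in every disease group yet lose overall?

Stage IV: Compound 1 14/134 = 10.4%, Protocol Alpha 197/1044 = 18.9% → Protocol Alpha
Stage I: Compound 1 400/695 = 57.6%, Protocol Alpha 75/108 = 69.4% → Protocol Alpha
Stage III: Compound 1 162/401 = 40.4%, Protocol Alpha 222/457 = 48.6% → Protocol Alpha
Stage II: Compound 1 257/619 = 41.5%, Protocol Alpha 461/857 = 53.8% → Protocol Alpha
Overall: Compound 1 833/1849 = 45.1%, Protocol Alpha 955/2466 = 38.7% → Compound 1
Protocol Alpha wins each disease group but Compound 1 wins overall — the comparison reverses. Protocol Alpha's patients skew toward stage IV, which has a lower base rate.

Yes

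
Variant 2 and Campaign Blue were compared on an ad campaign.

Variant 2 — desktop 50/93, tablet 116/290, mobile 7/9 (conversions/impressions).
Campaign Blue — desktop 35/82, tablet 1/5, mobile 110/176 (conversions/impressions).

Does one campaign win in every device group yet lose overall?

Desktop: Variant 2 50/93 = 53.8%, Campaign Blue 35/82 = 42.7% → Variant 2
Tablet: Variant 2 116/290 = 40.0%, Campaign Blue 1/5 = 20.0% → Variant 2
Mobile: Variant 2 7/9 = 77.8%, Campaign Blue 110/176 = 62.5% → Variant 2
Overall: Variant 2 173/392 = 44.1%, Campaign Blue 146/263 = 55.5% → Campaign Blue
Variant 2 wins each device group but Campaign Blue wins overall — the comparison reverses. Variant 2's impressions skew toward tablet, which has a lower base rate.

Yes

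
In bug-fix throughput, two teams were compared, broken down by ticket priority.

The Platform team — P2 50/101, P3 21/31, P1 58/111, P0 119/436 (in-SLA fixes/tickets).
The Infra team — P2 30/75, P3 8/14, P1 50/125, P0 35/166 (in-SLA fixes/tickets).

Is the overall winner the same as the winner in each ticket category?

Yes

P2: the Platform team 50/101 = 49.5%, the Infra team 30/75 = 40.0% → the Platform team
P3: the Platform team 21/31 = 67.7%, the Infra team 8/14 = 57.1% → the Platform team
P1: the Platform team 58/111 = 52.3%, the Infra team 50/125 = 40.0% → the Platform team
P0: the Platform team 119/436 = 27.3%, the Infra team 35/166 = 21.1% → the Platform team
Overall: the Platform team 248/679 = 36.5%, the Infra team 123/380 = 32.4% → the Platform team
The Platform team wins overall and in every ticket group — no reversal.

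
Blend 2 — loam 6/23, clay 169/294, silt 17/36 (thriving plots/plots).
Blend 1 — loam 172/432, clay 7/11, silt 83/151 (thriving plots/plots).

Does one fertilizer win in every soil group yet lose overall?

Yes

Loam: Blend 2 6/23 = 26.1%, Blend 1 172/432 = 39.8% → Blend 1
Clay: Blend 2 169/294 = 57.5%, Blend 1 7/11 = 63.6% → Blend 1
Silt: Blend 2 17/36 = 47.2%, Blend 1 83/151 = 55.0% → Blend 1
Overall: Blend 2 192/353 = 54.4%, Blend 1 262/594 = 44.1% → Blend 2
Blend 1 wins each soil group but Blend 2 wins overall — the comparison reverses. Blend 1's plots skew toward loam, which has a lower base rate.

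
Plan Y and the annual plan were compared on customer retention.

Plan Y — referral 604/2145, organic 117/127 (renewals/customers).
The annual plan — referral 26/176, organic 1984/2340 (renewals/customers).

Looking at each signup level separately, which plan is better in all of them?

Plan Y

Referral: Plan Y 604/2145 = 28.2%, the annual plan 26/176 = 14.8% → Plan Y
Organic: Plan Y 117/127 = 92.1%, the annual plan 1984/2340 = 84.8% → Plan Y
Plan Y has the higher rate in both groups.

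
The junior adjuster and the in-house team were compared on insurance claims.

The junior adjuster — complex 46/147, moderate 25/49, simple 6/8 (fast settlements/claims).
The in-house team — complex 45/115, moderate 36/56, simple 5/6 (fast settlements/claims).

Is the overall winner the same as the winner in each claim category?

Yes

Complex: the junior adjuster 46/147 = 31.3%, the in-house team 45/115 = 39.1% → the in-house team
Moderate: the junior adjuster 25/49 = 51.0%, the in-house team 36/56 = 64.3% → the in-house team
Simple: the junior adjuster 6/8 = 75.0%, the in-house team 5/6 = 83.3% → the in-house team
Overall: the junior adjuster 77/204 = 37.7%, the in-house team 86/177 = 48.6% → the in-house team
The in-house team wins overall and in every claim group — no reversal.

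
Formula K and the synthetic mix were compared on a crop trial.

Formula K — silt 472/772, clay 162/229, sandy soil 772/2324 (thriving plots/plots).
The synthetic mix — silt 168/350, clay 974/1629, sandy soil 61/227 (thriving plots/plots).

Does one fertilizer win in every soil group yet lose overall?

Silt: Formula K 472/772 = 61.1%, the synthetic mix 168/350 = 48.0% → Formula K
Clay: Formula K 162/229 = 70.7%, the synthetic mix 974/1629 = 59.8% → Formula K
Sandy soil: Formula K 772/2324 = 33.2%, the synthetic mix 61/227 = 26.9% → Formula K
Overall: Formula K 1406/3325 = 42.3%, the synthetic mix 1203/2206 = 54.5% → the synthetic mix
Formula K wins each soil group but the synthetic mix wins overall — the comparison reverses. Formula K's plots skew toward sandy soil, which has a lower base rate.

Yes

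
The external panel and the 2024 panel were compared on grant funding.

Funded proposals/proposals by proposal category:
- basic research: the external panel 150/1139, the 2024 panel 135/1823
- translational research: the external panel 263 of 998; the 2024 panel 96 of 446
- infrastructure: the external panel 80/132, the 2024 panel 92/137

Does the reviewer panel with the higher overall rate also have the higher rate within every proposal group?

Basic research: the external panel 150/1139 = 13.2%, the 2024 panel 135/1823 = 7.4% → the external panel
Translational research: the external panel 263/998 = 26.4%, the 2024 panel 96/446 = 21.5% → the external panel
Infrastructure: the external panel 80/132 = 60.6%, the 2024 panel 92/137 = 67.2% → the 2024 panel
Overall: the external panel 493/2269 = 21.7%, the 2024 panel 323/2406 = 13.4% → the external panel
Neither sweeps: the external panel wins 2 of 3 groups, the 2024 panel wins 1. The external panel wins overall but not every group — no Simpson reversal.

No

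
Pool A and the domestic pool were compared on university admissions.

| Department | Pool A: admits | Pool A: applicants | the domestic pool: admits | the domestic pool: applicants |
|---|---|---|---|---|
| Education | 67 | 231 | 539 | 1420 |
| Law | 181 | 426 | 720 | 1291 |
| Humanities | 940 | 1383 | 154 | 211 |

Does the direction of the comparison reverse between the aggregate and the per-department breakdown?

Yes

Education: Pool A 67/231 = 29.0%, the domestic pool 539/1420 = 38.0% → the domestic pool
Law: Pool A 181/426 = 42.5%, the domestic pool 720/1291 = 55.8% → the domestic pool
Humanities: Pool A 940/1383 = 68.0%, the domestic pool 154/211 = 73.0% → the domestic pool
Overall: Pool A 1188/2040 = 58.2%, the domestic pool 1413/2922 = 48.4% → Pool A
The domestic pool wins each department group but Pool A wins overall — the comparison reverses. The domestic pool's applicants skew toward Education, which has a lower base rate.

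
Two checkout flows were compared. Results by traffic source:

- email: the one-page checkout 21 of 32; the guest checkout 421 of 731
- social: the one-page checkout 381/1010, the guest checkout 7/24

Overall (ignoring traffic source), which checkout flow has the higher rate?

Email: the one-page checkout 21/32 = 65.6%, the guest checkout 421/731 = 57.6% → the one-page checkout
Social: the one-page checkout 381/1010 = 37.7%, the guest checkout 7/24 = 29.2% → the one-page checkout
Overall: the one-page checkout 402/1042 = 38.6%, the guest checkout 428/755 = 56.7% → the guest checkout
(The one-page checkout wins every traffic group but the guest checkout wins overall — the one-page checkout's sessions skew toward the low-rate social group.)

the guest checkout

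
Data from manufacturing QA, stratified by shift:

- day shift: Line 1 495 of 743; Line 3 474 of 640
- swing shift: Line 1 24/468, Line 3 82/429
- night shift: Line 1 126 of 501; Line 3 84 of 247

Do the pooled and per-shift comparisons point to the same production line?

Day shift: Line 1 495/743 = 66.6%, Line 3 474/640 = 74.1% → Line 3
Swing shift: Line 1 24/468 = 5.1%, Line 3 82/429 = 19.1% → Line 3
Night shift: Line 1 126/501 = 25.1%, Line 3 84/247 = 34.0% → Line 3
Overall: Line 1 645/1712 = 37.7%, Line 3 640/1316 = 48.6% → Line 3
Line 3 wins overall and in every shift group — no reversal.

Yes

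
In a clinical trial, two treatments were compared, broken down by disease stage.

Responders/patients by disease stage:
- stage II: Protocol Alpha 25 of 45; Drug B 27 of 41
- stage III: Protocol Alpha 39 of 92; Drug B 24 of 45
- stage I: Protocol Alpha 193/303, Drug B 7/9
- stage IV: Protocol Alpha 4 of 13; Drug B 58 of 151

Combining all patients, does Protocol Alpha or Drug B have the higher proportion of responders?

Stage II: Protocol Alpha 25/45 = 55.6%, Drug B 27/41 = 65.9% → Drug B
Stage III: Protocol Alpha 39/92 = 42.4%, Drug B 24/45 = 53.3% → Drug B
Stage I: Protocol Alpha 193/303 = 63.7%, Drug B 7/9 = 77.8% → Drug B
Stage IV: Protocol Alpha 4/13 = 30.8%, Drug B 58/151 = 38.4% → Drug B
Overall: Protocol Alpha 261/453 = 57.6%, Drug B 116/246 = 47.2% → Protocol Alpha
(Drug B wins every disease group but Protocol Alpha wins overall — Drug B's patients skew toward the low-rate stage IV group.)

Protocol Alpha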